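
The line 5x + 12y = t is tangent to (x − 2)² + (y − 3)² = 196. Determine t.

t = −136 or t = 228

The line touches the circle iff its distance from (2, 3) is 14:
|5·2 + 12·3 − t| / √169 = 14
|t − (46)| = 14·13, so t = 228 or t = −136.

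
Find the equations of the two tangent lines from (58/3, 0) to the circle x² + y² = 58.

3x − 7y = 58 and 3x + 7y = 58

Write the tangent as mx − y + (0 − m·(58/3)) = 0 and set its distance from the centre to √58:
(−58/3m − (0))² = 58(m² + 1)
49m² − 9 = 0, so m = 3/7 or m = −3/7.
Through (58/3, 0) these give 3x − 7y = 58 and 3x + 7y = 58.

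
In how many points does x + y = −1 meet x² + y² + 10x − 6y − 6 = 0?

Centre (−5, 3), r² = 40. Distance² from centre to line = (−1)²/2 = 1/2.
Since d² < r², the line cuts the circle twice.

2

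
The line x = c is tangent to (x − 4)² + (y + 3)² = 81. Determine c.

c = −5 or c = 13

For a tangent, require d(centre, line) = r = 9.
|1·4 + 0·(−3) − c| / √1 = 9
|c − (4)| = 9, so c = 13 or c = −5.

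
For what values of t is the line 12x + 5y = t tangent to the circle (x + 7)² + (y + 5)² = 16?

Tangency holds when the distance from the centre (−7, −5) to the line equals the radius 4:
|12·(−7) + 5·(−5) − t| / √169 = 4
|t − (−109)| = 4·13, so t = −57 or t = −161.

t = −161 or t = −57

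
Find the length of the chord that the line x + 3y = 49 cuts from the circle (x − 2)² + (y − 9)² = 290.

10√10

The distance from (2, 9) to the line is 20/√10, and r² = 290.
Half the chord is √(r² − d²) = √(250), so the full chord is 10√10.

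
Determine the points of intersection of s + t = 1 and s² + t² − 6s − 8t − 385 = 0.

(−14, 15) and (14, −13)

Substitute t = −s + 1:
2s² − 392 = 0  ⟹  s² − 196 = 0
s = 14 or s = −14, giving (14, −13) and (−14, 15).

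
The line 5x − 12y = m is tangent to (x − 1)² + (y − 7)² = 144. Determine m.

m = −235 or m = 77

For a tangent, require d(centre, line) = r = 12.
|5·1 − 12·7 − m| / √169 = 12
|m − (−79)| = 12·13, so m = 77 or m = −235.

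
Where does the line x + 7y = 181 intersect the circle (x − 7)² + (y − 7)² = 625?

Substitute y = (181 − x)/7:
50x² − 950x − 10800 = 0  ⟹  x² − 19x − 216 = 0
x = 27 or x = −8, giving (27, 22) and (−8, 27).

(−8, 27) and (27, 22)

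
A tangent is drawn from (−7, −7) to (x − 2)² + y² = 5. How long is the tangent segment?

5√5

The centre is (2, 0) and r = √5. The square of the distance from P to the centre is 81 + 49 = 130.
By the tangent–radius right angle, tangent length = √(|PO|² − r²) = √125 = 5√5.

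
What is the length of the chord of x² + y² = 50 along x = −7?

The line gives x = −7. Substituting into the circle:
y² − 1 = 0
y = 1 or y = −1, giving (−7, 1) and (−7, −1).
Chord length = distance between (−7, 1) and (−7, −1) = √4 = 2.

2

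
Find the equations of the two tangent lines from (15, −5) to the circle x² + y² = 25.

y = −5 and 3x + 4y = 25

A line y − (−5) = m(x − (15)) is tangent when its distance from (0, 0) is 5:
[m·(−15) − (5)]² = 25(m² + 1)
4m² + 3m = 0, so m = 0 or m = −3/4.
Through (15, −5) these give y = −5 and 3x + 4y = 25.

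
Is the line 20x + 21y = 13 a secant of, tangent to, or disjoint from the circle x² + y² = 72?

Substituting the line into the circle gives 841x² − 520x − 31583 = 0.
Discriminant = (−520)² − 4·841·(−31583) = 106515612 > 0.
Two real roots: the line is a secant.

secant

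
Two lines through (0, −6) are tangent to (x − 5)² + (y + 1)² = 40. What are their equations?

3x + y = −6 and x + 3y = −18

A line y − (−6) = m(x − (0)) is tangent when its distance from (5, −1) is 2√10:
[m·(5) − (5)]² = 40(m² + 1)
3m² + 10m + 3 = 0, so m = −3 or m = −1/3.
With m = −3: 3x + y = −6. With m = −1/3: x + 3y = −18.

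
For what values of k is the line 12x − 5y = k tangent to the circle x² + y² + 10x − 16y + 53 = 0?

k = −178 or k = −22

Tangency holds when the distance from the centre (−5, 8) to the line equals the radius 6:
|12·(−5) − 5·8 − k| / √169 = 6
|k − (−100)| = 6·13, so k = −22 or k = −178.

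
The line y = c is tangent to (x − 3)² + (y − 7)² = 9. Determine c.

For a tangent, require d(centre, line) = r = 3.
|0·3 + 1·7 − c| / √1 = 3
|c − (7)| = 3, so c = 10 or c = 4.

c = 4 or c = 10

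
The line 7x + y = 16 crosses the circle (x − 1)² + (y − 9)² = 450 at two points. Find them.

(−2, 30) and (4, −12)

From the line, y = −7x + 16. Substituting:
50x² − 100x − 400 = 0  ⟹  x² − 2x − 8 = 0
x = 4 or x = −2, giving (4, −12) and (−2, 30).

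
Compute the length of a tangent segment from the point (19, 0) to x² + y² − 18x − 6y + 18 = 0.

With centre O = (9, 3), |OP|² = 109 and r² = 72.
The tangent meets the radius at right angles, so tangent² = |PO|² − r² = 109 − 72 = 37.

√37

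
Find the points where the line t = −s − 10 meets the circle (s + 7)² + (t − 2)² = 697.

(−28, 18) and (9, −19)

Express t = −s − 10 and substitute into the circle:
2s² + 38s − 504 = 0  ⟹  s² + 19s − 252 = 0
s = 9 or s = −28, giving (9, −19) and (−28, 18).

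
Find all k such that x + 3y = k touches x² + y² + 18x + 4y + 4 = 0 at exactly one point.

For a tangent, require d(centre, line) = r = 9.
|1·(−9) + 3·(−2) − k| / √10 = 9
|k − (−15)| = 9√10.

k = −15 ± 9√10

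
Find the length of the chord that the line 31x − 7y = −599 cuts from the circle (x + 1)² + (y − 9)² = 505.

√1010

Centre (−1, 9), r² = 505. Perpendicular distance d from centre to line = |505| / √1010 = 505/√1010.
Half the chord is √(r² − d²) = √(505/2), so the full chord is √1010.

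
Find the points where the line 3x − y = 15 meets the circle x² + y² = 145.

Express y = 3x − 15 and substitute into the circle:
10x² − 90x + 80 = 0  ⟹  x² − 9x + 8 = 0
x = 8 or x = 1, giving (8, 9) and (1, −12).

(1, −12) and (8, 9)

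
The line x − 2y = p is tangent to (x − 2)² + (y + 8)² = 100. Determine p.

For a tangent, require d(centre, line) = r = 10.
|1·2 − 2·(−8) − p| / √5 = 10
|p − (18)| = 10√5.

p = 18 ± 10√5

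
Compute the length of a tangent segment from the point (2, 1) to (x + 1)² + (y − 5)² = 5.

2√5

Centre (−1, 5), r² = 5. |PO|² = (3)² + (−4)² = 25.
The tangent meets the radius at right angles, so tangent² = |PO|² − r² = 25 − 5 = 20.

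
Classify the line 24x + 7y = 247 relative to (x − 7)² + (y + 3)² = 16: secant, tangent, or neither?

tangent

Centre (7, −3), r² = 16. Distance² from centre to line = (−100)²/625 = 16.
Since d² = r², the line is tangent.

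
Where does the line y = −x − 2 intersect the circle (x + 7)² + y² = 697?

From the line, y = −x − 2. Substituting:
2x² + 18x − 644 = 0  ⟹  x² + 9x − 322 = 0
x = 14 or x = −23, giving (14, −16) and (−23, 21).

(−23, 21) and (14, −16)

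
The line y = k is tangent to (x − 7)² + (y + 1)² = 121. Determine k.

k = −12 or k = 10

Tangency holds when the distance from the centre (7, −1) to the line equals the radius 11:
|0·7 + 1·(−1) − k| / √1 = 11
|k − (−1)| = 11, so k = 10 or k = −12.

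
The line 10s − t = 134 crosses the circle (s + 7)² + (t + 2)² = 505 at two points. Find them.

(12, −14) and (14, 6)

Express t = 10s − 134 and substitute into the circle:
101s² − 2626s + 16968 = 0  ⟹  s² − 26s + 168 = 0
s = 14 or s = 12, giving (14, 6) and (12, −14).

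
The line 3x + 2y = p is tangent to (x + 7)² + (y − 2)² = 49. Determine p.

Tangency holds when the distance from the centre (−7, 2) to the line equals the radius 7:
|3·(−7) + 2·2 − p| / √13 = 7
|p − (−17)| = 7√13.

p = −17 ± 7√13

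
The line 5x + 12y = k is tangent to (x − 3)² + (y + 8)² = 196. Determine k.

For a tangent, require d(centre, line) = r = 14.
|5·3 + 12·(−8) − k| / √169 = 14
|k − (−81)| = 14·13, so k = 101 or k = −263.

k = −263 or k = 101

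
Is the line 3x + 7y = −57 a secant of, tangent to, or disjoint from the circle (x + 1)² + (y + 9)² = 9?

secant

Substituting the line into the circle gives 58x² + 62x − 356 = 0.
Discriminant = (62)² − 4·58·(−356) = 86436 > 0.
Two real roots: the line is a secant.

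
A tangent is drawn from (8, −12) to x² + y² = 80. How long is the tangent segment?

8√2

With centre O = (0, 0), |OP|² = 208 and r² = 80.
Power of the point: PT² = |PO|² − r² = 128, so PT = 8√2.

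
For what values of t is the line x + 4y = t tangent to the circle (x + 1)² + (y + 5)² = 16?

Tangency holds when the distance from the centre (−1, −5) to the line equals the radius 4:
|1·(−1) + 4·(−5) − t| / √17 = 4
|t − (−21)| = 4√17.

t = −21 ± 4√17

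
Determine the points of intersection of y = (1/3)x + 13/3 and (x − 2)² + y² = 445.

(−19, −2) and (20, 11)

From the line, y = (13 + x)/3. Substituting:
10x² − 10x − 3800 = 0  ⟹  x² − x − 380 = 0
x = 20 or x = −19, giving (20, 11) and (−19, −2).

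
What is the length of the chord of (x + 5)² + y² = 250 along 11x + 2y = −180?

From the line, y = (−180 − 11x)/2. Substituting:
125x² + 4000x + 31500 = 0  ⟹  x² + 32x + 252 = 0
x = −14 or x = −18, giving (−14, −13) and (−18, 9).
Chord length = distance between (−14, −13) and (−18, 9) = √500 = 10√5.

10√5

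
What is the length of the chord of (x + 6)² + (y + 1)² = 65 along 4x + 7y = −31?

Centre (−6, −1), r² = 65. Perpendicular distance d from centre to line = |0| / √65 = 0/√65.
Chord = 2√(r² − d²) = 2·√(65) = 2√65.

2√65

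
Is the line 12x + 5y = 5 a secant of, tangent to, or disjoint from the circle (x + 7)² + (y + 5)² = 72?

disjoint

Substituting the line into the circle gives 169x² − 370x + 325 = 0.
Δ = 136900 − 219700 = −82800.
No real roots: the line does not meet the circle.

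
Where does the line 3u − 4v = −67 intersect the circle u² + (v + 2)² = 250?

Substitute v = (67 + 3u)/4:
25u² + 450u + 1625 = 0  ⟹  u² + 18u + 65 = 0
u = −5 or u = −13, giving (−5, 13) and (−13, 7).

(−13, 7) and (−5, 13)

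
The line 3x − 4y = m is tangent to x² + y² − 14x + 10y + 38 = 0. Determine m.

m = 11 or m = 71

Tangency holds when the distance from the centre (7, −5) to the line equals the radius 6:
|3·7 − 4·(−5) − m| / √25 = 6
|m − (41)| = 6·5, so m = 71 or m = 11.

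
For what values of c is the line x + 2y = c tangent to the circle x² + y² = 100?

Tangency holds when the distance from the centre (0, 0) to the line equals the radius 10:
|1·0 + 2·0 − c| / √5 = 10
|c| = 10√5.

c = ±10√5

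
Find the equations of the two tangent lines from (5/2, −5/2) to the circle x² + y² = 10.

A line y − (−5/2) = m(x − (5/2)) is tangent when its distance from (0, 0) is √10:
[m·(−5/2) − (5/2)]² = 10(m² + 1)
3m² − 10m + 3 = 0, so m = 1/3 or m = 3.
With m = 1/3: x − 3y = 10. With m = 3: 3x − y = 10.

x − 3y = 10 and 3x − y = 10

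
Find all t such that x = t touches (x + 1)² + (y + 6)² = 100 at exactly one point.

t = −11 or t = 9

For a tangent, require d(centre, line) = r = 10.
|1·(−1) + 0·(−6) − t| / √1 = 10
|t − (−1)| = 10, so t = 9 or t = −11.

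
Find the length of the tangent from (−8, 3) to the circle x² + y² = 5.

2√17

Centre (0, 0), r² = 5. |PO|² = (−8)² + (3)² = 73.
The tangent meets the radius at right angles, so tangent² = |PO|² − r² = 73 − 5 = 68.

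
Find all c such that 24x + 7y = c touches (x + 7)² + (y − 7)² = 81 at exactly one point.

c = −344 or c = 106

For a tangent, require d(centre, line) = r = 9.
|24·(−7) + 7·7 − c| / √625 = 9
|c − (−119)| = 9·25, so c = 106 or c = −344.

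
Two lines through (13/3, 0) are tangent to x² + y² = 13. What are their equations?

3x − 2y = 13 and 3x + 2y = 13

Let a tangent through (13/3, 0) have slope m. Its distance from (0, 0) must equal √13:
[m·(−13/3) − (0)]² = 13(m² + 1)
4m² − 9 = 0, so m = 3/2 or m = −3/2.
Through (13/3, 0) these give 3x − 2y = 13 and 3x + 2y = 13.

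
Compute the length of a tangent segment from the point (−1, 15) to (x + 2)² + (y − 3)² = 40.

With centre O = (−2, 3), |OP|² = 145 and r² = 40.
The tangent meets the radius at right angles, so tangent² = |PO|² − r² = 145 − 40 = 105.

√105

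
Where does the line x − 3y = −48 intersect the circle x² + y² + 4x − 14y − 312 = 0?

(−21, 9) and (12, 20)

From the line, y = (48 + x)/3. Substituting:
10x² + 90x − 2520 = 0  ⟹  x² + 9x − 252 = 0
x = 12 or x = −21, giving (12, 20) and (−21, 9).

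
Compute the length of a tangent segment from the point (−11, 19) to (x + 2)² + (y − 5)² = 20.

√257

Centre (−2, 5), r² = 20. |PO|² = (−9)² + (14)² = 277.
The tangent meets the radius at right angles, so tangent² = |PO|² − r² = 277 − 20 = 257.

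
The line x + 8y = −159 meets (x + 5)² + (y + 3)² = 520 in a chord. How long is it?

4√65

Express y = (−159 − x)/8 and substitute into the circle:
65x² + 910x − 13455 = 0  ⟹  x² + 14x − 207 = 0
x = 9 or x = −23, giving (9, −21) and (−23, −17).
Chord length = distance between (9, −21) and (−23, −17) = √1040 = 4√65.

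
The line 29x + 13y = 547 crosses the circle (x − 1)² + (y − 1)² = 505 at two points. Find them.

(9, 22) and (22, −7)

From the line, y = (547 − 29x)/13. Substituting:
1010x² − 31310x + 199980 = 0  ⟹  x² − 31x + 198 = 0
x = 22 or x = 9, giving (22, −7) and (9, 22).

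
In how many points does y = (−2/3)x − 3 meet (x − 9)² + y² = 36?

Centre (9, 0), r² = 36. Distance² from centre to line = (27)²/13 = 729/13.
Since d² > r², the line lies outside the circle.

0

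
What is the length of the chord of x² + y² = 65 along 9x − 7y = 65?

√130

The distance from (0, 0) to the line is 65/√130, and r² = 65.
Half the chord is √(r² − d²) = √(65/2), so the full chord is √130.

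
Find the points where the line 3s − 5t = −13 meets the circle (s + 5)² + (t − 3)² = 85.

From the line, t = (13 + 3s)/5. Substituting:
34s² + 238s − 1496 = 0  ⟹  s² + 7s − 44 = 0
s = 4 or s = −11, giving (4, 5) and (−11, −4).

(−11, −4) and (4, 5)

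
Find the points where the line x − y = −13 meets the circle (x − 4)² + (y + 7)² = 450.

From the line, y = x + 13. Substituting:
2x² + 32x − 34 = 0  ⟹  x² + 16x − 17 = 0
x = 1 or x = −17, giving (1, 14) and (−17, −4).

(−17, −4) and (1, 14)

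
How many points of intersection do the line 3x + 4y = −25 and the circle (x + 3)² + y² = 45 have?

2

Substituting the line into the circle gives 25x² + 246x + 49 = 0.
Discriminant = (246)² − 4·25·(49) = 55616 > 0.
Two real roots: the line is a secant.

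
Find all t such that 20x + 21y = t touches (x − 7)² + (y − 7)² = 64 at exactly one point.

The line touches the circle iff its distance from (7, 7) is 8:
|20·7 + 21·7 − t| / √841 = 8
|t − (287)| = 8·29, so t = 519 or t = 55.

t = 55 or t = 519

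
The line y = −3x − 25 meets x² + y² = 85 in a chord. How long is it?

3√10

Substitute y = −3x − 25:
10x² + 150x + 540 = 0  ⟹  x² + 15x + 54 = 0
x = −6 or x = −9, giving (−6, −7) and (−9, 2).
|(−6, −7) − (−9, 2)| = √((3)² + (−9)²) = 3√10.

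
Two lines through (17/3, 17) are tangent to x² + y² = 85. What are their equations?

9x + 2y = 85 and 6x − 7y = −85

A line y − (17) = m(x − (17/3)) is tangent when its distance from (0, 0) is √85:
[m·(−17/3) − (−17)]² = 85(m² + 1)
14m² + 51m − 54 = 0, so m = −9/2 or m = 6/7.
Through (17/3, 17) these give 9x + 2y = 85 and 6x − 7y = −85.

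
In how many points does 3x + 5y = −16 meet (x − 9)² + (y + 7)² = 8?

Centre (9, −7), r² = 8. Distance² from centre to line = (8)²/34 = 32/17.
Since d² < r², the line cuts the circle twice.

2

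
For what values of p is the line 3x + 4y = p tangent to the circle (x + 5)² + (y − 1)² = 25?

Tangency holds when the distance from the centre (−5, 1) to the line equals the radius 5:
|3·(−5) + 4·1 − p| / √25 = 5
|p − (−11)| = 5·5, so p = 14 or p = −36.

p = −36 or p = 14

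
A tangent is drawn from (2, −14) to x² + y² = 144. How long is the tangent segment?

The centre is (0, 0) and r = 12. The square of the distance from P to the centre is 4 + 196 = 200.
Power of the point: PT² = |PO|² − r² = 56, so PT = 2√14.

2√14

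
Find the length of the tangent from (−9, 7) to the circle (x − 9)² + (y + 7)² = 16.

6√14

With centre O = (9, −7), |OP|² = 520 and r² = 16.
The tangent meets the radius at right angles, so tangent² = |PO|² − r² = 520 − 16 = 504.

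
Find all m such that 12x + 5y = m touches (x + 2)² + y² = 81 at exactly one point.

For a tangent, require d(centre, line) = r = 9.
|12·(−2) + 5·0 − m| / √169 = 9
|m − (−24)| = 9·13, so m = 93 or m = −141.

m = −141 or m = 93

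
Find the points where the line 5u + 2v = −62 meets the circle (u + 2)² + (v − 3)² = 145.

(−14, 4) and (−10, −6)

From the line, v = (−62 − 5u)/2. Substituting:
29u² + 696u + 4060 = 0  ⟹  u² + 24u + 140 = 0
u = −10 or u = −14, giving (−10, −6) and (−14, 4).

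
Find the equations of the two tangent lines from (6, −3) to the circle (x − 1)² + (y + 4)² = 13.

Write the tangent as mx − y + (−3 − m·(6)) = 0 and set its distance from the centre to √13:
[m·(−5) − (−1)]² = 13(m² + 1)
6m² − 5m − 6 = 0, so m = 3/2 or m = −2/3.
With m = 3/2: 3x − 2y = 24. With m = −2/3: 2x + 3y = 3.

3x − 2y = 24 and 2x + 3y = 3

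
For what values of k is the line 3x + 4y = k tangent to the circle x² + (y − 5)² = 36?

k = −10 or k = 50

For a tangent, require d(centre, line) = r = 6.
|3·0 + 4·5 − k| / √25 = 6
|k − (20)| = 6·5, so k = 50 or k = −10.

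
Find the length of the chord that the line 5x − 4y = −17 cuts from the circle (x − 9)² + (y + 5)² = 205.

The distance from (9, −5) to the line is 82/√41, and r² = 205.
Chord = 2√(r² − d²) = 2·√(41) = 2√41.

2√41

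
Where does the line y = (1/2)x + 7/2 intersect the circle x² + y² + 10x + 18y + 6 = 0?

Express y = (7 + x)/2 and substitute into the circle:
5x² + 90x + 325 = 0  ⟹  x² + 18x + 65 = 0
x = −5 or x = −13, giving (−5, 1) and (−13, −3).

(−13, −3) and (−5, 1)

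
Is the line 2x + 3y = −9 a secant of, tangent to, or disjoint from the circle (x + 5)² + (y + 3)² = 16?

secant

Substituting the line into the circle gives 13x² + 90x + 81 = 0.
Discriminant = (90)² − 4·13·(81) = 3888 > 0.
Two real roots: the line is a secant.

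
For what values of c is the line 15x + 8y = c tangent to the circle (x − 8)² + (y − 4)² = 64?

c = 16 or c = 288

Tangency holds when the distance from the centre (8, 4) to the line equals the radius 8:
|15·8 + 8·4 − c| / √289 = 8
|c − (152)| = 8·17, so c = 288 or c = 16.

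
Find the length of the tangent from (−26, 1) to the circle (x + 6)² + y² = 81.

8√5

With centre O = (−6, 0), |OP|² = 401 and r² = 81.
By the tangent–radius right angle, tangent length = √(|PO|² − r²) = √320 = 8√5.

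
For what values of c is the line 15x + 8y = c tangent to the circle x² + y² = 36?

c = −102 or c = 102

Tangency holds when the distance from the centre (0, 0) to the line equals the radius 6:
|15·0 + 8·0 − c| / √289 = 6
|c| = 6·17, so c = 102 or c = −102.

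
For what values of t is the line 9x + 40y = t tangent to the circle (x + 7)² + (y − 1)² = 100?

t = −433 or t = 387

For a tangent, require d(centre, line) = r = 10.
|9·(−7) + 40·1 − t| / √1681 = 10
|t − (−23)| = 10·41, so t = 387 or t = −433.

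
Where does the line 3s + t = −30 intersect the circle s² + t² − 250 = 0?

Express t = −3s − 30 and substitute into the circle:
10s² + 180s + 650 = 0  ⟹  s² + 18s + 65 = 0
s = −5 or s = −13, giving (−5, −15) and (−13, 9).

(−13, 9) and (−5, −15)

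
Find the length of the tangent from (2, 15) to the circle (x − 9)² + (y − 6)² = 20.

The centre is (9, 6) and r = 2√5. The square of the distance from P to the centre is 49 + 81 = 130.
Power of the point: PT² = |PO|² − r² = 110, so PT = √110.

√110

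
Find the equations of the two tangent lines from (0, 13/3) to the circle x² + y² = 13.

A line y − (13/3) = m(x − (0)) is tangent when its distance from (0, 0) is √13:
[m·(0) − (−13/3)]² = 13(m² + 1)
9m² − 4 = 0, so m = 2/3 or m = −2/3.
Through (0, 13/3) these give 2x − 3y = −13 and 2x + 3y = 13.

2x − 3y = −13 and 2x + 3y = 13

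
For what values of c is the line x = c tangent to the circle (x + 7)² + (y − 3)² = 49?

c = −14 or c = 0

Tangency holds when the distance from the centre (−7, 3) to the line equals the radius 7:
|1·(−7) + 0·3 − c| / √1 = 7
|c − (−7)| = 7, so c = 0 or c = −14.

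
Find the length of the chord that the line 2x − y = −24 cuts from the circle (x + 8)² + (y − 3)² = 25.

Substitute y = 2x + 24:
5x² + 100x + 480 = 0  ⟹  x² + 20x + 96 = 0
x = −8 or x = −12, giving (−8, 8) and (−12, 0).
|(−8, 8) − (−12, 0)| = √((4)² + (8)²) = 4√5.

4√5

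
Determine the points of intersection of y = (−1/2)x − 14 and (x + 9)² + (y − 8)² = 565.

Express y = (−28 − x)/2 and substitute into the circle:
5x² + 160x = 0  ⟹  x² + 32x = 0
x = 0 or x = −32, giving (0, −14) and (−32, 2).

(−32, 2) and (0, −14)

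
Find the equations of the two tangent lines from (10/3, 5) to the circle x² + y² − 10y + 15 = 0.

A line y − (5) = m(x − (10/3)) is tangent when its distance from (0, 5) is √10:
[m·(−10/3) − (0)]² = 10(m² + 1)
m² − 9 = 0, so m = −3 or m = 3.
Through (10/3, 5) these give 3x + y = 15 and 3x − y = 5.

3x + y = 15 and 3x − y = 5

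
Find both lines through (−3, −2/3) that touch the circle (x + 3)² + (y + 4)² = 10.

Let a tangent through (−3, −2/3) have slope m. Its distance from (−3, −4) must equal √10:
(0m − (−10/3))² = 10(m² + 1)
9m² − 1 = 0, so m = 1/3 or m = −1/3.
Through (−3, −2/3) these give x − 3y = −1 and x + 3y = −5.

x − 3y = −1 and x + 3y = −5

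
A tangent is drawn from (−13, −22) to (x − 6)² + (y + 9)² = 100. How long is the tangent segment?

√430

The centre is (6, −9) and r = 10. The square of the distance from P to the centre is 361 + 169 = 530.
Power of the point: PT² = |PO|² − r² = 430, so PT = √430.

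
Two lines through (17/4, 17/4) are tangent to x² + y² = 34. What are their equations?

Write the tangent as mx − y + (17/4 − m·(17/4)) = 0 and set its distance from the centre to √34:
[m·(−17/4) − (−17/4)]² = 34(m² + 1)
15m² + 34m + 15 = 0, so m = −5/3 or m = −3/5.
Through (17/4, 17/4) these give 5x + 3y = 34 and 3x + 5y = 34.

5x + 3y = 34 and 3x + 5y = 34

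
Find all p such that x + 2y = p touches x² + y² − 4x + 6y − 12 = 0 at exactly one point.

p = −4 ± 5√5

Tangency holds when the distance from the centre (2, −3) to the line equals the radius 5:
|1·2 + 2·(−3) − p| / √5 = 5
|p − (−4)| = 5√5.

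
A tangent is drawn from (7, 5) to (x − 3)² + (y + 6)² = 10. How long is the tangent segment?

The centre is (3, −6) and r = √10. The square of the distance from P to the centre is 16 + 121 = 137.
By the tangent–radius right angle, tangent length = √(|PO|² − r²) = √127.

√127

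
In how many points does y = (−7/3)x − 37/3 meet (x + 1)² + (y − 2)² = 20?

0

Centre (−1, 2), r² = 20. Distance² from centre to line = (36)²/58 = 648/29.
Since d² > r², the line lies outside the circle.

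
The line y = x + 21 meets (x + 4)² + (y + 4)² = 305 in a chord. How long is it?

13√2

Centre (−4, −4), r² = 305. Perpendicular distance d from centre to line = |21| / √2 = 21/√2.
Chord = 2√(r² − d²) = 2·√(169/2) = 13√2.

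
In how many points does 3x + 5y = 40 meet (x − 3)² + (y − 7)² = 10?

2

Substituting the line into the circle gives 34x² − 180x = 0.
Discriminant = (−180)² − 4·34·(0) = 32400 > 0.
Two real roots: the line is a secant.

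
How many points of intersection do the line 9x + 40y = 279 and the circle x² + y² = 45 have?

Centre (0, 0), r² = 45. Distance² from centre to line = (−279)²/1681 = 77841/1681.
Since d² > r², the line lies outside the circle.

0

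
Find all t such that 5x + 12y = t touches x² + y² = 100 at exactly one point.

t = −130 or t = 130

For a tangent, require d(centre, line) = r = 10.
|5·0 + 12·0 − t| / √169 = 10
|t| = 10·13, so t = 130 or t = −130.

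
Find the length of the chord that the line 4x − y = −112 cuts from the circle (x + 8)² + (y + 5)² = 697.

Substitute y = 4x + 112:
17x² + 952x + 13056 = 0  ⟹  x² + 56x + 768 = 0
x = −24 or x = −32, giving (−24, 16) and (−32, −16).
|(−24, 16) − (−32, −16)| = √((8)² + (32)²) = 8√17.

8√17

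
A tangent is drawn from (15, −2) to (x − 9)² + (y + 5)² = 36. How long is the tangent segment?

With centre O = (9, −5), |OP|² = 45 and r² = 36.
The tangent meets the radius at right angles, so tangent² = |PO|² − r² = 45 − 36 = 9.

3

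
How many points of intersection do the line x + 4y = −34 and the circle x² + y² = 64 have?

0

d² = (1·0 + 4·0 − (−34))²/17 = 68; r² = 64.
Since d² > r², the line lies outside the circle.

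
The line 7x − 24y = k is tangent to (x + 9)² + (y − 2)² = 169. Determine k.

k = −436 or k = 214

Tangency holds when the distance from the centre (−9, 2) to the line equals the radius 13:
|7·(−9) − 24·2 − k| / √625 = 13
|k − (−111)| = 13·25, so k = 214 or k = −436.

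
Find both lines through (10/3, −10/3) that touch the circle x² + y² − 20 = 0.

Let a tangent through (10/3, −10/3) have slope m. Its distance from (0, 0) must equal 2√5:
[m·(−10/3) − (10/3)]² = 20(m² + 1)
2m² − 5m + 2 = 0, so m = 1/2 or m = 2.
Through (10/3, −10/3) these give x − 2y = 10 and 2x − y = 10.

x − 2y = 10 and 2x − y = 10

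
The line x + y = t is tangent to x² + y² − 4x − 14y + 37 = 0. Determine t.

t = 9 ± 4√2

For a tangent, require d(centre, line) = r = 4.
|1·2 + 1·7 − t| / √2 = 4
|t − (9)| = 4√2.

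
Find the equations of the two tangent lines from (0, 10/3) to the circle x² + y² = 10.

Write the tangent as mx − y + (10/3 − m·(0)) = 0 and set its distance from the centre to √10:
(0m − (−10/3))² = 10(m² + 1)
9m² − 1 = 0, so m = −1/3 or m = 1/3.
Through (0, 10/3) these give x + 3y = 10 and x − 3y = −10.

x + 3y = 10 and x − 3y = −10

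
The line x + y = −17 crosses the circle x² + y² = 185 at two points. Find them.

(−13, −4) and (−4, −13)

Substitute y = −x − 17:
2x² + 34x + 104 = 0  ⟹  x² + 17x + 52 = 0
x = −4 or x = −13, giving (−4, −13) and (−13, −4).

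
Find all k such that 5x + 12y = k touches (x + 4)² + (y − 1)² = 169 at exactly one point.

The line touches the circle iff its distance from (−4, 1) is 13:
|5·(−4) + 12·1 − k| / √169 = 13
|k − (−8)| = 13·13, so k = 161 or k = −177.

k = −177 or k = 161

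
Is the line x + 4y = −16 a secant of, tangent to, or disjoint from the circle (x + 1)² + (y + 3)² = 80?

secant

Centre (−1, −3), r² = 80. Distance² from centre to line = (3)²/17 = 9/17.
Since d² < r², the line cuts the circle twice.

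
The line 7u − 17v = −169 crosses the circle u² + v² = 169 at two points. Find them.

Substitute v = (169 + 7u)/17:
338u² + 2366u − 20280 = 0  ⟹  u² + 7u − 60 = 0
u = 5 or u = −12, giving (5, 12) and (−12, 5).

(−12, 5) and (5, 12)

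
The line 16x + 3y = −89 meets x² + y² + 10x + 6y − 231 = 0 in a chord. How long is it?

Substitute y = (−89 − 16x)/3:
265x² + 2650x + 4240 = 0  ⟹  x² + 10x + 16 = 0
x = −2 or x = −8, giving (−2, −19) and (−8, 13).
Chord length = distance between (−2, −19) and (−8, 13) = √1060 = 2√265.

2√265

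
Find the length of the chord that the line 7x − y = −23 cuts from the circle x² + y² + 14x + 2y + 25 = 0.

5√2

From the line, y = 7x + 23. Substituting:
50x² + 350x + 600 = 0  ⟹  x² + 7x + 12 = 0
x = −3 or x = −4, giving (−3, 2) and (−4, −5).
Chord length = distance between (−3, 2) and (−4, −5) = √50 = 5√2.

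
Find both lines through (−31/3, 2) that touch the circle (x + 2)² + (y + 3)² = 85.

Let a tangent through (−31/3, 2) have slope m. Its distance from (−2, −3) must equal √85:
(25/3m − (−5))² = 85(m² + 1)
14m² − 75m + 54 = 0, so m = 9/2 or m = 6/7.
With m = 9/2: 9x − 2y = −97. With m = 6/7: 6x − 7y = −76.

9x − 2y = −97 and 6x − 7y = −76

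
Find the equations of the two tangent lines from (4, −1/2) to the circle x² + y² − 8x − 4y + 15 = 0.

x − 2y = 5 and x + 2y = 3

A line y − (−1/2) = m(x − (4)) is tangent when its distance from (4, 2) is √5:
[m·(0) − (5/2)]² = 5(m² + 1)
4m² − 1 = 0, so m = 1/2 or m = −1/2.
Through (4, −1/2) these give x − 2y = 5 and x + 2y = 3.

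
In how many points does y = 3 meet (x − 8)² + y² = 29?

Substituting the line into the circle gives x² − 16x + 44 = 0.
Δ = 256 − 176 = 80.
Two real roots: the line is a secant.

2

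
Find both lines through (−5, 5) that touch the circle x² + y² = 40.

Let a tangent through (−5, 5) have slope m. Its distance from (0, 0) must equal 2√10:
[m·(5) − (−5)]² = 40(m² + 1)
3m² − 10m + 3 = 0, so m = 3 or m = 1/3.
With m = 3: 3x − y = −20. With m = 1/3: x − 3y = −20.

3x − y = −20 and x − 3y = −20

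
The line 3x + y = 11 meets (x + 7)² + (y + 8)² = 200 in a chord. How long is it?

4√10

Substitute y = −3x + 11:
10x² − 100x + 210 = 0  ⟹  x² − 10x + 21 = 0
x = 7 or x = 3, giving (7, −10) and (3, 2).
Chord length = distance between (7, −10) and (3, 2) = √160 = 4√10.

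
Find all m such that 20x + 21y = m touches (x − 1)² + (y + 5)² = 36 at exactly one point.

m = −259 or m = 89

The line touches the circle iff its distance from (1, −5) is 6:
|20·1 + 21·(−5) − m| / √841 = 6
|m − (−85)| = 6·29, so m = 89 or m = −259.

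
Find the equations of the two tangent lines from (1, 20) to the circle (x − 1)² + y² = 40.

3x + y = 23 and 3x − y = −17

A line y − (20) = m(x − (1)) is tangent when its distance from (1, 0) is 2√10:
(0m − (−20))² = 40(m² + 1)
m² − 9 = 0, so m = −3 or m = 3.
Through (1, 20) these give 3x + y = 23 and 3x − y = −17.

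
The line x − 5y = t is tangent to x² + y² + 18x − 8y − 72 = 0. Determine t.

For a tangent, require d(centre, line) = r = 13.
|1·(−9) − 5·4 − t| / √26 = 13
|t − (−29)| = 13√26.

t = −29 ± 13√26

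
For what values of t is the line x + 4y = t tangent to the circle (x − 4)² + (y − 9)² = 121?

t = 40 ± 11√17

The line touches the circle iff its distance from (4, 9) is 11:
|1·4 + 4·9 − t| / √17 = 11
|t − (40)| = 11√17.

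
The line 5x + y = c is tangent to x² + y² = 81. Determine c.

The line touches the circle iff its distance from (0, 0) is 9:
|5·0 + 1·0 − c| / √26 = 9
|c| = 9√26.

c = ±9√26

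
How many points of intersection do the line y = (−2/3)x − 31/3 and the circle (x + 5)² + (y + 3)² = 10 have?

0

Substituting the line into the circle gives 13x² + 178x + 619 = 0.
Discriminant = (178)² − 4·13·(619) = −504 < 0.
No real roots: the line does not meet the circle.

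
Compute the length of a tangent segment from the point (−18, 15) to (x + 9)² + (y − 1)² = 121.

With centre O = (−9, 1), |OP|² = 277 and r² = 121.
The tangent meets the radius at right angles, so tangent² = |PO|² − r² = 277 − 121 = 156.

2√39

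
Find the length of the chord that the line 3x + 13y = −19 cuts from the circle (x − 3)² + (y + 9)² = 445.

3√178

The distance from (3, −9) to the line is 89/√178, and r² = 445.
Half the chord is √(r² − d²) = √(801/2), so the full chord is 3√178.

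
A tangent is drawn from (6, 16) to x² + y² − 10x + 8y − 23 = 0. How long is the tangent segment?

The centre is (5, −4) and r = 8. The square of the distance from P to the centre is 1 + 400 = 401.
Power of the point: PT² = |PO|² − r² = 337, so PT = √337.

√337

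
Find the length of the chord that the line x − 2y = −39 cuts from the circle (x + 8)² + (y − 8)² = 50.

2√5

Centre (−8, 8), r² = 50. Perpendicular distance d from centre to line = |15| / √5 = 15/√5.
Chord = 2√(r² − d²) = 2·√(5) = 2√5.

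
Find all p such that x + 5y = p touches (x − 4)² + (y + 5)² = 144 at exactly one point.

Tangency holds when the distance from the centre (4, −5) to the line equals the radius 12:
|1·4 + 5·(−5) − p| / √26 = 12
|p − (−21)| = 12√26.

p = −21 ± 12√26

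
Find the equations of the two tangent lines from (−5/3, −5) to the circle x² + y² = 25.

3x + 4y = −25 and y = −5

A line y − (−5) = m(x − (−5/3)) is tangent when its distance from (0, 0) is 5:
[m·(5/3) − (5)]² = 25(m² + 1)
4m² + 3m = 0, so m = −3/4 or m = 0.
With m = −3/4: 3x + 4y = −25. With m = 0: y = −5.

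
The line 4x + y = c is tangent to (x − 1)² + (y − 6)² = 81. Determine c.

For a tangent, require d(centre, line) = r = 9.
|4·1 + 1·6 − c| / √17 = 9
|c − (10)| = 9√17.

c = 10 ± 9√17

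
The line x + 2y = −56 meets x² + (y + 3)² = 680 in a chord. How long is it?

12√5

Express y = (−56 − x)/2 and substitute into the circle:
5x² + 100x − 220 = 0  ⟹  x² + 20x − 44 = 0
x = 2 or x = −22, giving (2, −29) and (−22, −17).
Chord length = distance between (2, −29) and (−22, −17) = √720 = 12√5.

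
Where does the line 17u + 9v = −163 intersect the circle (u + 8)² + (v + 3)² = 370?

From the line, v = (−163 − 17u)/9. Substituting:
370u² + 5920u − 6290 = 0  ⟹  u² + 16u − 17 = 0
u = 1 or u = −17, giving (1, −20) and (−17, 14).

(−17, 14) and (1, −20)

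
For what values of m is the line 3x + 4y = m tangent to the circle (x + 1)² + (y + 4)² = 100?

m = −69 or m = 31

Tangency holds when the distance from the centre (−1, −4) to the line equals the radius 10:
|3·(−1) + 4·(−4) − m| / √25 = 10
|m − (−19)| = 10·5, so m = 31 or m = −69.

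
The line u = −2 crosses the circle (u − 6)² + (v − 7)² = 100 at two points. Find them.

The line gives u = −2. Substituting into the circle:
v² − 14v + 13 = 0
v = 13 or v = 1, giving (−2, 13) and (−2, 1).

(−2, 1) and (−2, 13)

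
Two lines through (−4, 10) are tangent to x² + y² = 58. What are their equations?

3x + 7y = 58 and 7x − 3y = −58

Let a tangent through (−4, 10) have slope m. Its distance from (0, 0) must equal √58:
(4m − (−10))² = 58(m² + 1)
21m² − 40m − 21 = 0, so m = −3/7 or m = 7/3.
Through (−4, 10) these give 3x + 7y = 58 and 7x − 3y = −58.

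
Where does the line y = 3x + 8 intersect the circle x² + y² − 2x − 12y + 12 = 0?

Express y = 3x + 8 and substitute into the circle:
10x² + 10x − 20 = 0  ⟹  x² + x − 2 = 0
x = 1 or x = −2, giving (1, 11) and (−2, 2).

(−2, 2) and (1, 11)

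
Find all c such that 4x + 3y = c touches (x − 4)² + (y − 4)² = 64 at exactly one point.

Tangency holds when the distance from the centre (4, 4) to the line equals the radius 8:
|4·4 + 3·4 − c| / √25 = 8
|c − (28)| = 8·5, so c = 68 or c = −12.

c = −12 or c = 68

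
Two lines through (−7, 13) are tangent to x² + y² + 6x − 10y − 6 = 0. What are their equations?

x + 3y = 32 and 3x − y = −34

A line y − (13) = m(x − (−7)) is tangent when its distance from (−3, 5) is 2√10:
[m·(4) − (−8)]² = 40(m² + 1)
3m² − 8m − 3 = 0, so m = −1/3 or m = 3.
With m = −1/3: x + 3y = 32. With m = 3: 3x − y = −34.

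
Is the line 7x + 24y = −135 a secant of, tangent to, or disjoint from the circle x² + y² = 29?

disjoint

Substituting the line into the circle gives 625x² + 1890x + 1521 = 0.
Discriminant = (1890)² − 4·625·(1521) = −230400 < 0.
No real roots: the line does not meet the circle.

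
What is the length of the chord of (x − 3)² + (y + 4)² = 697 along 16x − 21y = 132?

Substitute y = (−132 + 16x)/21:
697x² − 4182x − 301104 = 0  ⟹  x² − 6x − 432 = 0
x = 24 or x = −18, giving (24, 12) and (−18, −20).
Chord length = distance between (24, 12) and (−18, −20) = √2788 = 2√697.

2√697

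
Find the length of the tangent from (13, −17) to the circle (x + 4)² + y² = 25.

With centre O = (−4, 0), |OP|² = 578 and r² = 25.
By the tangent–radius right angle, tangent length = √(|PO|² − r²) = √553.

√553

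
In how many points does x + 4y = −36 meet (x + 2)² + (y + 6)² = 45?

Substituting the line into the circle gives 17x² + 88x − 512 = 0.
Δ = 7744 − (−34816) = 42560.
Two real roots: the line is a secant.

2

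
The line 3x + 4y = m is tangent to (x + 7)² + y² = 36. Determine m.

For a tangent, require d(centre, line) = r = 6.
|3·(−7) + 4·0 − m| / √25 = 6
|m − (−21)| = 6·5, so m = 9 or m = −51.

m = −51 or m = 9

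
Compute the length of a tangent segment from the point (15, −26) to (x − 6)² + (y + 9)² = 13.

√357

With centre O = (6, −9), |OP|² = 370 and r² = 13.
The tangent meets the radius at right angles, so tangent² = |PO|² − r² = 370 − 13 = 357.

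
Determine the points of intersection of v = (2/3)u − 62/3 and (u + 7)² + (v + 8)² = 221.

Substitute v = (−62 + 2u)/3:
13u² − 26u − 104 = 0  ⟹  u² − 2u − 8 = 0
u = 4 or u = −2, giving (4, −18) and (−2, −22).

(−2, −22) and (4, −18)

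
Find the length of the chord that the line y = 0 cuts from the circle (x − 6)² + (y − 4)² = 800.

Centre (6, 4), r² = 800. Perpendicular distance d from centre to line = |4| / √1 = 4.
Half the chord is √(r² − d²) = √(784), so the full chord is 56.

56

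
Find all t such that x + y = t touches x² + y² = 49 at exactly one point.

t = ±7√2

The line touches the circle iff its distance from (0, 0) is 7:
|1·0 + 1·0 − t| / √2 = 7
|t| = 7√2.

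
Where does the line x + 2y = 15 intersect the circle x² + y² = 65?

Express y = (15 − x)/2 and substitute into the circle:
5x² − 30x − 35 = 0  ⟹  x² − 6x − 7 = 0
x = 7 or x = −1, giving (7, 4) and (−1, 8).

(−1, 8) and (7, 4)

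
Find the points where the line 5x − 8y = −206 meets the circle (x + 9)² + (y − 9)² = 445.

From the line, y = (206 + 5x)/8. Substituting:
89x² + 2492x − 5340 = 0  ⟹  x² + 28x − 60 = 0
x = 2 or x = −30, giving (2, 27) and (−30, 7).

(−30, 7) and (2, 27)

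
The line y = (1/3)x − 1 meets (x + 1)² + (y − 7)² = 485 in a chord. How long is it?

13√10

From the line, y = (−3 + x)/3. Substituting:
10x² − 30x − 3780 = 0  ⟹  x² − 3x − 378 = 0
x = 21 or x = −18, giving (21, 6) and (−18, −7).
Chord length = distance between (21, 6) and (−18, −7) = √1690 = 13√10.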